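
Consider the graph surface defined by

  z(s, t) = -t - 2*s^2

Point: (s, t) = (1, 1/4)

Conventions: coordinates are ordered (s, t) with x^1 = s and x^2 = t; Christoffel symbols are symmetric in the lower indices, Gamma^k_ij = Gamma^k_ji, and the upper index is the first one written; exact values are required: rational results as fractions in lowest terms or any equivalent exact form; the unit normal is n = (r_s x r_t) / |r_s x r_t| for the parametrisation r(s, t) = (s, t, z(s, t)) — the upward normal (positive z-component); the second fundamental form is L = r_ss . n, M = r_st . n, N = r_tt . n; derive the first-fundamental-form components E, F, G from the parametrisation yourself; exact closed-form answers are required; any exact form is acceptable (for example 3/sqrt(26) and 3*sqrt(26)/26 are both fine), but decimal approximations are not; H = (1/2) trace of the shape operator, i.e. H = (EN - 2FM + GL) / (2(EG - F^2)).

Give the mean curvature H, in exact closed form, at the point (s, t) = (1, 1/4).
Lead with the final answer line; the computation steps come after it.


Answer: H = -sqrt(2)/27

z_s = -4, z_t = -1, z_ss = -4, z_st = 0, z_tt = 0
E = 17, F = 4, G = 2; answer radicand W^2 = 18
unnormalised second-form numerators: l = -4, m = 0, n = 0; L = l/sqrt(18), and similarly M = m/sqrt(W^2), N = n/sqrt(W^2)
H = (E*n - 2*F*m + G*l) / (2*(EG - F^2)*sqrt(W^2)); E*n - 2*F*m + G*l = -8, EG - F^2 = 18, so H = (-2/9)/sqrt(18)


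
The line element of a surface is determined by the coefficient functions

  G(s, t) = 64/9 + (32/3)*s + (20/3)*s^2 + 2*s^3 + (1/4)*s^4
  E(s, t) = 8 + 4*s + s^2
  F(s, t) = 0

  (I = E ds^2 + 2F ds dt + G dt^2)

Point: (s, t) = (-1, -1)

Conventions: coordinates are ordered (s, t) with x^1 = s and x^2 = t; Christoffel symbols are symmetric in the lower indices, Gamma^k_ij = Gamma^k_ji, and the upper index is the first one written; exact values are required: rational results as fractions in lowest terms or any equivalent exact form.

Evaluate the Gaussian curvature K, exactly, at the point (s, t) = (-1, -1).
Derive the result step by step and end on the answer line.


E = 5, F = 0, G = 49/36, EG - F^2 = 245/36 at the point
E_s = 2, E_t = 0, F_s = 0, F_t = 0, G_s = 7/3, G_t = 0
E_tt = 0, F_st = 0, G_ss = 13/3
The intrinsic route: Brioschi's K = (det M1 - det M2)/(EG - F^2)^2.
M1 = [[-E_tt/2 + F_st - G_ss/2, E_s/2, F_s - E_t/2], [F_t - G_s/2, E, F], [G_t/2, F, G]] = [[-13/6, 1, 0], [-7/6, 5, 0], [0, 0, 49/36]]; det M1 = -1421/108
M2 = [[0, E_t/2, G_s/2], [E_t/2, E, F], [G_s/2, F, G]] = [[0, 0, 7/6], [0, 5, 0], [7/6, 0, 49/36]]; det M2 = -245/36
det M1 - det M2 = -343/54; K = -343/54 / (245/36)^2 = -24/175

Answer: K = -24/175


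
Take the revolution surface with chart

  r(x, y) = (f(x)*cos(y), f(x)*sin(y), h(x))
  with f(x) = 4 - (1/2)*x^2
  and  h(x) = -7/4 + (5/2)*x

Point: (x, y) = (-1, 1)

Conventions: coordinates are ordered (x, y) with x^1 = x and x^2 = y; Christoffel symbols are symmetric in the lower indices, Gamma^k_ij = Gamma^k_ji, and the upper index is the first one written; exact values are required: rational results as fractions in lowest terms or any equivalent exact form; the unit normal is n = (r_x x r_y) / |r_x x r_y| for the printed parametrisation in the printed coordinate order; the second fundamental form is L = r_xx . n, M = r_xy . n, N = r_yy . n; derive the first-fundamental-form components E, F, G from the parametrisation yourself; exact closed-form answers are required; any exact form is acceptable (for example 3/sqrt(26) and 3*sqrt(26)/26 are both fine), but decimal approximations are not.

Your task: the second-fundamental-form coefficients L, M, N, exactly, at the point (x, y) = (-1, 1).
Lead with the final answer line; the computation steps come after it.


Answer: L = 5*sqrt(29)/29, M = 0, N = 35*sqrt(29)/58

f = 7/2, f' = 1, f'' = -1, h' = 5/2, h'' = 0
E = 29/4, F = 0, G = 49/4; answer radicand W^2 = 29/4
unnormalised second-form numerators: l = 5/2, m = 0, n = 35/4; L = l/sqrt(29/4), and similarly M = m/sqrt(W^2), N = n/sqrt(W^2)


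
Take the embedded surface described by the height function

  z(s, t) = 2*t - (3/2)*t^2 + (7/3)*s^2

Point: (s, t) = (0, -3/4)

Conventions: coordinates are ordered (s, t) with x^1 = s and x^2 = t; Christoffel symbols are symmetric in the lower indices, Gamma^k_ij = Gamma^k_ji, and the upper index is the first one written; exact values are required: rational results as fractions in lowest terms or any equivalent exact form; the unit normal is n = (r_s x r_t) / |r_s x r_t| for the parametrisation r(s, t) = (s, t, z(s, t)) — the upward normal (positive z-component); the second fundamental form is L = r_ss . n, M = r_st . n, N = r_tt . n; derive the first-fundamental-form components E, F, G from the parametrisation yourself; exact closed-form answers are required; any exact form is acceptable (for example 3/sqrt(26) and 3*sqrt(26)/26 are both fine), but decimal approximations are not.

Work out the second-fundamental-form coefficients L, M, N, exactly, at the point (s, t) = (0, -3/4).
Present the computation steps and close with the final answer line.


z_s = 0, z_t = 17/4, z_ss = 14/3, z_st = 0, z_tt = -3
E = 1, F = 0, G = 305/16; answer radicand W^2 = 305/16
unnormalised second-form numerators: l = 14/3, m = 0, n = -3; L = l/sqrt(305/16), and similarly M = m/sqrt(W^2), N = n/sqrt(W^2)

Answer: L = 56*sqrt(305)/915, M = 0, N = -12*sqrt(305)/305


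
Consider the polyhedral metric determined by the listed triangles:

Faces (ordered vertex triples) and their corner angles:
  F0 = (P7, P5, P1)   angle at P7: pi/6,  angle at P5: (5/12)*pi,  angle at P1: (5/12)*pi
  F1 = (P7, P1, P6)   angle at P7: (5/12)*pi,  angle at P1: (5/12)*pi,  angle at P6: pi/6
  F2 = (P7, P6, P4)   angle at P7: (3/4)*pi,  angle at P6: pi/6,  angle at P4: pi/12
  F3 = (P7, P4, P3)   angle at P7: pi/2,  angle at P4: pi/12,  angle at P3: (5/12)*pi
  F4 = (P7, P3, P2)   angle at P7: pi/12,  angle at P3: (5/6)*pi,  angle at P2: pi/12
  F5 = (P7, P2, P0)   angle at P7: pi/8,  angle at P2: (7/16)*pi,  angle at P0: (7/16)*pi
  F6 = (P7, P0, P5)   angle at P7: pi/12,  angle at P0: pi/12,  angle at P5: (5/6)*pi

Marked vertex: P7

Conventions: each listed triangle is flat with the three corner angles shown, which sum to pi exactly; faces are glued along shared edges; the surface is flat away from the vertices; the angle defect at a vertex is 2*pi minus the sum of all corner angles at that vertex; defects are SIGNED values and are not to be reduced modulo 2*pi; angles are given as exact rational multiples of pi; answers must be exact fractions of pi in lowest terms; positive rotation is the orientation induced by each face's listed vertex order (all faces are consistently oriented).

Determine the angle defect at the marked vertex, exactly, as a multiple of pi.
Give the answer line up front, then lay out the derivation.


Answer: defect(P7) = -pi/8

Sum of corner angles at P7: (17/8)*pi
defect = 2*pi - (17/8)*pi


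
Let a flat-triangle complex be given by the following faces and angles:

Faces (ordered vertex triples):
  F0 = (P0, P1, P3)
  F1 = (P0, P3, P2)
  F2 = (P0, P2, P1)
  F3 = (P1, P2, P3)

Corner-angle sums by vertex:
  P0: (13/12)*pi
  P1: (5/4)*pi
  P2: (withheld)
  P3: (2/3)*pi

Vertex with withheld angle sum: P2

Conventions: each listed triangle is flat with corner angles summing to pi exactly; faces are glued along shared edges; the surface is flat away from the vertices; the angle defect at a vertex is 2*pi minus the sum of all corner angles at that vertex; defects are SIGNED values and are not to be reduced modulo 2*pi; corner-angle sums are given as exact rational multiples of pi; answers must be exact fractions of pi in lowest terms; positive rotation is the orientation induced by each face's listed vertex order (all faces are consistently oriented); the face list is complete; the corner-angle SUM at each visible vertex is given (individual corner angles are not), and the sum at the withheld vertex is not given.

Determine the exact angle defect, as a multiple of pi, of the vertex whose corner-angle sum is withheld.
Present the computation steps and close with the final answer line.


V = 4, E = 6, F = 4; chi = V - E + F = 2
Gauss-Bonnet: total defect = 2*pi*chi = 4*pi; visible defects sum to 3*pi

Answer: defect(P2) = pi


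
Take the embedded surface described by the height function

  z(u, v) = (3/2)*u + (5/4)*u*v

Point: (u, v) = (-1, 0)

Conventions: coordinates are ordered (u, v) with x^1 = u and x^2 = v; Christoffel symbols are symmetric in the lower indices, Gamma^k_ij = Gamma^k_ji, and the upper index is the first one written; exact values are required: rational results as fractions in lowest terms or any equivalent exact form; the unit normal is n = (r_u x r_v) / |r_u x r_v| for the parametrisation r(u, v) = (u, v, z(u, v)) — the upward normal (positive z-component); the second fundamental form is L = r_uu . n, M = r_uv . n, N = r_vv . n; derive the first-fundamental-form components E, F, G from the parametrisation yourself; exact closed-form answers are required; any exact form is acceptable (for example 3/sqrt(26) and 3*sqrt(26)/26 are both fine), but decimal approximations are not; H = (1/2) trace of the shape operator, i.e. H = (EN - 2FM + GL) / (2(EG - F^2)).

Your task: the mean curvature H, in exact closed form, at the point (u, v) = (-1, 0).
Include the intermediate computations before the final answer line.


z_u = 3/2, z_v = -5/4, z_uu = 0, z_uv = 5/4, z_vv = 0
E = 13/4, F = -15/8, G = 41/16; answer radicand W^2 = 77/16
unnormalised second-form numerators: l = 0, m = 5/4, n = 0; L = l/sqrt(77/16), and similarly M = m/sqrt(W^2), N = n/sqrt(W^2)
H = (E*n - 2*F*m + G*l) / (2*(EG - F^2)*sqrt(W^2)); E*n - 2*F*m + G*l = 75/16, EG - F^2 = 77/16, so H = (75/154)/sqrt(77/16)

Answer: H = 150*sqrt(77)/5929


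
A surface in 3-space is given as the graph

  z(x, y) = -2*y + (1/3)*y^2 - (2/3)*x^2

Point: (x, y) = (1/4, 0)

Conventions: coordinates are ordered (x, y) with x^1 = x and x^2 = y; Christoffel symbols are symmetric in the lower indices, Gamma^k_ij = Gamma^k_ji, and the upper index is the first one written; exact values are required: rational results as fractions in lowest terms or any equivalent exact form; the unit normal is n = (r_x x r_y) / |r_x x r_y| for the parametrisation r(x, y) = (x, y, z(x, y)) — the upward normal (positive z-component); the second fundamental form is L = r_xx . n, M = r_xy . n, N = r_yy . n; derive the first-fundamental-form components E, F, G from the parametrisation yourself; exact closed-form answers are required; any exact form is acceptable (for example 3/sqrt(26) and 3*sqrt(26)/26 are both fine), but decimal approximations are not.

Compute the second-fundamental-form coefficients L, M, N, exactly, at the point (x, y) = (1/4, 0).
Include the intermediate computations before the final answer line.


z_x = -1/3, z_y = -2, z_xx = -4/3, z_xy = 0, z_yy = 2/3
E = 10/9, F = 2/3, G = 5; answer radicand W^2 = 46/9
unnormalised second-form numerators: l = -4/3, m = 0, n = 2/3; L = l/sqrt(46/9), and similarly M = m/sqrt(W^2), N = n/sqrt(W^2)

Answer: L = -2*sqrt(46)/23, M = 0, N = sqrt(46)/23


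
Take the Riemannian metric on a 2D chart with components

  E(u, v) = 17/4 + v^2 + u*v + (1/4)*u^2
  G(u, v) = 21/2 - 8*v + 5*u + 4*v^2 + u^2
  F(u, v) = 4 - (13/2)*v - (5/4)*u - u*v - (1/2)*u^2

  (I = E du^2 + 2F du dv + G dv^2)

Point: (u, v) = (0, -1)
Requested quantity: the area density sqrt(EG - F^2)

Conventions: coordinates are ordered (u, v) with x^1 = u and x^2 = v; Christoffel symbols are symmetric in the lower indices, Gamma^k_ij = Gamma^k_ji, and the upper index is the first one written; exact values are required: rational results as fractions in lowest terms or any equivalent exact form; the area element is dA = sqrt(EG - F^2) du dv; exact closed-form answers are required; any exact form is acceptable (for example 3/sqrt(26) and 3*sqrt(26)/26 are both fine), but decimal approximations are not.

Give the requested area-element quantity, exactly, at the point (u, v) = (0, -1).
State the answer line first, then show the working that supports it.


Answer: sqrt(EG - F^2) = 3*sqrt(14)/4

E = 21/4, F = 21/2, G = 45/2; EG - F^2 = 63/8


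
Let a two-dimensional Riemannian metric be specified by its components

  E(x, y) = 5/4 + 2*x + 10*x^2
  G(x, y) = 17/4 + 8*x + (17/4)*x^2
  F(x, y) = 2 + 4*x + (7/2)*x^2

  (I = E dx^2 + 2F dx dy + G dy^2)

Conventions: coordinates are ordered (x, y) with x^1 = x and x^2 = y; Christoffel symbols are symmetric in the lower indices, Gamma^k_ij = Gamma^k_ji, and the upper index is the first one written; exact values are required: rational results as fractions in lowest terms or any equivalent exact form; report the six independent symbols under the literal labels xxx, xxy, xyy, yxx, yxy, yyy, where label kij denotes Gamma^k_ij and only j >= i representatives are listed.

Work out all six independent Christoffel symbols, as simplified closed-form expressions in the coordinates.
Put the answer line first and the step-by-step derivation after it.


Answer: Gamma_xxx = (288*x^3 + 676*x^2 + 328*x - 60)/(484*x^4 + 968*x^3 + 541*x^2 + 40*x + 21), Gamma_xxy = (-238*x^3 - 496*x^2 - 392*x - 128)/(484*x^4 + 968*x^3 + 541*x^2 + 40*x + 21), Gamma_xyy = (-289*x^3 - 816*x^2 - 801*x - 272)/(484*x^4 + 968*x^3 + 541*x^2 + 40*x + 21), Gamma_yxx = (560*x^3 + 168*x^2 - 116*x + 48)/(484*x^4 + 968*x^3 + 541*x^2 + 40*x + 21), Gamma_yxy = (680*x^3 + 776*x^2 + 213*x + 80)/(484*x^4 + 968*x^3 + 541*x^2 + 40*x + 21), Gamma_yyy = (238*x^3 + 496*x^2 + 392*x + 128)/(484*x^4 + 968*x^3 + 541*x^2 + 40*x + 21)

E = 5/4 + 2*x + 10*x^2; F = 2 + 4*x + (7/2)*x^2; G = 17/4 + 8*x + (17/4)*x^2
Gamma^k_ij = (1/2) g^{kl} (d_i g_jl + d_j g_il - d_l g_ij), with g^inv = (1/(EG-F^2)) [[G, -F], [-F, E]]
first partials: E_x = 2 + 20*x, E_y = 0, F_x = 4 + 7*x, F_y = 0, G_x = 8 + (17/2)*x, G_y = 0
D = EG - F^2 = 21/16 + (5/2)*x + (541/16)*x^2 + (121/2)*x^3 + (121/4)*x^4
expanded: Gamma^x_xx = (G E_x - 2F F_x + F E_y)/(2D), Gamma^x_xy = (G E_y - F G_x)/(2D), Gamma^x_yy = (2G F_y - G G_x - F G_y)/(2D), Gamma^y_xx = (2E F_x - E E_y - F E_x)/(2D), Gamma^y_xy = (E G_x - F E_y)/(2D), Gamma^y_yy = (E G_y - 2F F_y + F G_x)/(2D); substitute and cancel common factors


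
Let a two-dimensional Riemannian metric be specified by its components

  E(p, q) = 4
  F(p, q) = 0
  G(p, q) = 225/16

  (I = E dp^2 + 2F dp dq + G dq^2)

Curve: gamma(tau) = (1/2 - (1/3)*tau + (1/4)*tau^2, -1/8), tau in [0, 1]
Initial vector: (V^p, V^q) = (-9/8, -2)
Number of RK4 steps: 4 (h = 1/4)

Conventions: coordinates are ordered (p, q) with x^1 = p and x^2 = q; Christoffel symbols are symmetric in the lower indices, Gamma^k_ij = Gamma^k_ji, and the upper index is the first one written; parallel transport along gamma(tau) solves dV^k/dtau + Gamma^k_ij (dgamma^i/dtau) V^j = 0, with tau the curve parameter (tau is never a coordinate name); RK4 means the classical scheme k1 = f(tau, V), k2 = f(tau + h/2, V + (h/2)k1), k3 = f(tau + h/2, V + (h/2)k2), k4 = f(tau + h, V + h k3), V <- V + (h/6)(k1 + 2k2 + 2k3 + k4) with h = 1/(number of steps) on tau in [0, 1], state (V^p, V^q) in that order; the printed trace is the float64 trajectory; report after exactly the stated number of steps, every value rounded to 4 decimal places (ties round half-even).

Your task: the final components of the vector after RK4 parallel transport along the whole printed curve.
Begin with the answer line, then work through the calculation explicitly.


Answer: V^p = -1.1250, V^q = -2.0000

gamma'(tau) = (-1/3 + (1/2)*tau, 0); f(tau, V)^k = -Gamma^k_ij(gamma(tau)) gamma'^i(tau) V^j; h = 1/4; intermediate values shown to 6 dp
curve data and Christoffel symbols at the stage parameters:
  tau = 0.000000: gamma = (0.500000, -0.125000), gamma' = (-0.333333, 0.000000); Gamma_ppp = 0.000000, Gamma_ppq = 0.000000, Gamma_pqq = 0.000000, Gamma_qpp = 0.000000, Gamma_qpq = 0.000000, Gamma_qqq = 0.000000
  tau = 0.125000: gamma = (0.462240, -0.125000), gamma' = (-0.270833, 0.000000); Gamma_ppp = 0.000000, Gamma_ppq = 0.000000, Gamma_pqq = 0.000000, Gamma_qpp = 0.000000, Gamma_qpq = 0.000000, Gamma_qqq = 0.000000
  tau = 0.250000: gamma = (0.432292, -0.125000), gamma' = (-0.208333, 0.000000); Gamma_ppp = 0.000000, Gamma_ppq = 0.000000, Gamma_pqq = 0.000000, Gamma_qpp = 0.000000, Gamma_qpq = 0.000000, Gamma_qqq = 0.000000
  tau = 0.375000: gamma = (0.410156, -0.125000), gamma' = (-0.145833, 0.000000); Gamma_ppp = 0.000000, Gamma_ppq = 0.000000, Gamma_pqq = 0.000000, Gamma_qpp = 0.000000, Gamma_qpq = 0.000000, Gamma_qqq = 0.000000
  tau = 0.500000: gamma = (0.395833, -0.125000), gamma' = (-0.083333, 0.000000); Gamma_ppp = 0.000000, Gamma_ppq = 0.000000, Gamma_pqq = 0.000000, Gamma_qpp = 0.000000, Gamma_qpq = 0.000000, Gamma_qqq = 0.000000
  tau = 0.625000: gamma = (0.389323, -0.125000), gamma' = (-0.020833, 0.000000); Gamma_ppp = 0.000000, Gamma_ppq = 0.000000, Gamma_pqq = 0.000000, Gamma_qpp = 0.000000, Gamma_qpq = 0.000000, Gamma_qqq = 0.000000
  tau = 0.750000: gamma = (0.390625, -0.125000), gamma' = (0.041667, 0.000000); Gamma_ppp = 0.000000, Gamma_ppq = 0.000000, Gamma_pqq = 0.000000, Gamma_qpp = 0.000000, Gamma_qpq = 0.000000, Gamma_qqq = 0.000000
  tau = 0.875000: gamma = (0.399740, -0.125000), gamma' = (0.104167, 0.000000); Gamma_ppp = 0.000000, Gamma_ppq = 0.000000, Gamma_pqq = 0.000000, Gamma_qpp = 0.000000, Gamma_qpq = 0.000000, Gamma_qqq = 0.000000
  tau = 1.000000: gamma = (0.416667, -0.125000), gamma' = (0.166667, 0.000000); Gamma_ppp = 0.000000, Gamma_ppq = 0.000000, Gamma_pqq = 0.000000, Gamma_qpp = 0.000000, Gamma_qpq = 0.000000, Gamma_qqq = 0.000000
step 0: V^p = -1.1250, V^q = -2.0000
step 1: k1 = (0.000000, 0.000000), k2 = (0.000000, 0.000000), k3 = (0.000000, 0.000000), k4 = (0.000000, 0.000000); V <- V + (h/6)(k1 + 2k2 + 2k3 + k4): V^p = -1.1250, V^q = -2.0000
step 2: k1 = (0.000000, 0.000000), k2 = (0.000000, 0.000000), k3 = (0.000000, 0.000000), k4 = (0.000000, 0.000000); V <- V + (h/6)(k1 + 2k2 + 2k3 + k4): V^p = -1.1250, V^q = -2.0000
step 3: k1 = (0.000000, 0.000000), k2 = (0.000000, 0.000000), k3 = (0.000000, 0.000000), k4 = (0.000000, 0.000000); V <- V + (h/6)(k1 + 2k2 + 2k3 + k4): V^p = -1.1250, V^q = -2.0000
step 4: k1 = (0.000000, 0.000000), k2 = (0.000000, 0.000000), k3 = (0.000000, 0.000000), k4 = (0.000000, 0.000000); V <- V + (h/6)(k1 + 2k2 + 2k3 + k4): V^p = -1.1250, V^q = -2.0000


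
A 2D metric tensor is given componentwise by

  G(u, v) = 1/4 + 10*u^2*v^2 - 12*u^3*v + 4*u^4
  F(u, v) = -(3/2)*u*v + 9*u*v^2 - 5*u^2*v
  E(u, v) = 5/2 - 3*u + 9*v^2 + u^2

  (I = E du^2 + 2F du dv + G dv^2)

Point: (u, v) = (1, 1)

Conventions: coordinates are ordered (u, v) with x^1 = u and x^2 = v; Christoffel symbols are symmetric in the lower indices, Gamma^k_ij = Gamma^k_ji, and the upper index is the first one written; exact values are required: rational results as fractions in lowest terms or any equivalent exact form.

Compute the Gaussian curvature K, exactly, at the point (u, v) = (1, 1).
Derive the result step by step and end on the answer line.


E = 19/2, F = 5/2, G = 9/4, EG - F^2 = 121/8 at the point
E_u = -1, E_v = 18, F_u = -5/2, F_v = 23/2, G_u = 0, G_v = 8
E_vv = 18, F_uv = 13/2, G_uu = -4
By Brioschi, K is (det M1 - det M2) divided by (EG - F^2) squared.
M1 = [[-E_vv/2 + F_uv - G_uu/2, E_u/2, F_u - E_v/2], [F_v - G_u/2, E, F], [G_v/2, F, G]] = [[-1/2, -1/2, -23/2], [23/2, 19/2, 5/2], [4, 5/2, 9/4]]; det M1 = 427/4
M2 = [[0, E_v/2, G_u/2], [E_v/2, E, F], [G_u/2, F, G]] = [[0, 9, 0], [9, 19/2, 5/2], [0, 5/2, 9/4]]; det M2 = -729/4
det M1 - det M2 = 289; K = 289 / (121/8)^2 = 18496/14641

Answer: K = 18496/14641


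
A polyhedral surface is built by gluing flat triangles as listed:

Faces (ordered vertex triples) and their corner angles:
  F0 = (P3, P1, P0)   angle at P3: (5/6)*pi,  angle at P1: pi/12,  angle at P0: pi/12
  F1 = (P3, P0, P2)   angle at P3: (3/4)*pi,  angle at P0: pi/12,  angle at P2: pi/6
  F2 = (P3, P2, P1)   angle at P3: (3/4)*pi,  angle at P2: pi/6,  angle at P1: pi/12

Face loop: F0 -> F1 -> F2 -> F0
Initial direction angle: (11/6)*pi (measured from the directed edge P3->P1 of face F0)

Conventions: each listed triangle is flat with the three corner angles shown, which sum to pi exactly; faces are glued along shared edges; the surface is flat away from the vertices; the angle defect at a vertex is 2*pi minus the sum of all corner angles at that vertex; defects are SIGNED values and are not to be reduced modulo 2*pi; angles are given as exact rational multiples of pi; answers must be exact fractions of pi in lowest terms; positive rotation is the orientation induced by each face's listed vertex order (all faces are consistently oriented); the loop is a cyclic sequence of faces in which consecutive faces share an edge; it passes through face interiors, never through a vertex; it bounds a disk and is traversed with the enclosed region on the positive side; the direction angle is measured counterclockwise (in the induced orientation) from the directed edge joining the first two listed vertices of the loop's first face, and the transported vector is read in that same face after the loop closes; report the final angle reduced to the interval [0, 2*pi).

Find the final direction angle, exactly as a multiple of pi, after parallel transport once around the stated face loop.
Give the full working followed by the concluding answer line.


enclosed vertex P3: corner angles sum to (7/3)*pi, defect = 2*pi - (7/3)*pi = -pi/3
holonomy = initial angle + sum of enclosed defects (mod 2*pi), positive in the induced orientation
final angle = (11/6)*pi - pi/3 = (3/2)*pi (mod 2*pi)

Answer: final direction angle = (3/2)*pi


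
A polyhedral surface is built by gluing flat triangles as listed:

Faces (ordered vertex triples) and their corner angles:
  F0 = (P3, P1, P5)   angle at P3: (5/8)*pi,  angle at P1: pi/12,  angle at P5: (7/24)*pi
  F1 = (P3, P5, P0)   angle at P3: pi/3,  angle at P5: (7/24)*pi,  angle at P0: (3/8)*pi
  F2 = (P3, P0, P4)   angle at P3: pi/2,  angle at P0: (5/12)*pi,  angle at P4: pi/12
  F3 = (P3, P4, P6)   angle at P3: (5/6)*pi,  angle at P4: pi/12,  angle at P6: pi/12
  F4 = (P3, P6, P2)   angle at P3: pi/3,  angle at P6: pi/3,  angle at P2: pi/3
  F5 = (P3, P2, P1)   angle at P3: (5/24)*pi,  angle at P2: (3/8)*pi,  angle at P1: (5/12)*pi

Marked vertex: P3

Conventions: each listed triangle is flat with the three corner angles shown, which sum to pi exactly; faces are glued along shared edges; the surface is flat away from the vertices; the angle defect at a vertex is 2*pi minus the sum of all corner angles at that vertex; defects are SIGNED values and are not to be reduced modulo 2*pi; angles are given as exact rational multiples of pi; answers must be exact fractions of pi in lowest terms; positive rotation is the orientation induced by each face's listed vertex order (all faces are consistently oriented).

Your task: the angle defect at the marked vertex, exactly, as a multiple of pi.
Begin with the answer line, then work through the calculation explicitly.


Answer: defect(P3) = (-5/6)*pi

Sum of corner angles at P3: (17/6)*pi
defect = 2*pi - (17/6)*pi


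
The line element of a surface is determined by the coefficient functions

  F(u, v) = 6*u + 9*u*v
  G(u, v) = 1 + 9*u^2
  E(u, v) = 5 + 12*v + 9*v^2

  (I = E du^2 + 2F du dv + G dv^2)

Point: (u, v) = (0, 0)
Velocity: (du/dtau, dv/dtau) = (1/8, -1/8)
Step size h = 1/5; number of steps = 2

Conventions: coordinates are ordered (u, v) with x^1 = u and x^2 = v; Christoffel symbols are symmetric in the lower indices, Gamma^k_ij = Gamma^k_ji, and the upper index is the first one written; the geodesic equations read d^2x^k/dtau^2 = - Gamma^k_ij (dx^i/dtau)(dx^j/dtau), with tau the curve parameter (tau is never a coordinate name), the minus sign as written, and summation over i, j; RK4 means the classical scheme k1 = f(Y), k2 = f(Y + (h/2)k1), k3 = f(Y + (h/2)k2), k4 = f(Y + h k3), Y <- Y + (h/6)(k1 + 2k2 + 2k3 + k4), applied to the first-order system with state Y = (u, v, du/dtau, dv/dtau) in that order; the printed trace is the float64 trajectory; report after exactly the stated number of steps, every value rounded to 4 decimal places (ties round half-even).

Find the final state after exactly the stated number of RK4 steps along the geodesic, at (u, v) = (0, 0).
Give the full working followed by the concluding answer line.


f(Y) = (du/dtau, dv/dtau, -Gamma^u_ij Y'^i Y'^j, -Gamma^v_ij Y'^i Y'^j) with the Gammas evaluated at the stage position; h = 0.200000; intermediate values shown to 6 dp
step 0: u = 0.0000, v = 0.0000, du/dtau = 0.1250, dv/dtau = -0.1250
step 1:
  k1: at (u, v) = (0.000000, 0.000000), (du/dtau, dv/dtau) = (0.125000, -0.125000); Gamma_uuu = 0.000000, Gamma_uuv = 1.200000, Gamma_uvv = 0.000000, Gamma_vuu = 0.000000, Gamma_vuv = 0.000000, Gamma_vvv = 0.000000; k1 = (0.125000, -0.125000, 0.037500, 0.000000)
  k2: at (u, v) = (0.012500, -0.012500), (du/dtau, dv/dtau) = (0.128750, -0.125000); Gamma_uuu = 0.000000, Gamma_uuv = 1.213214, Gamma_uvv = 0.000000, Gamma_vuu = 0.000000, Gamma_vuv = 0.023182, Gamma_vvv = 0.000000; k2 = (0.128750, -0.125000, 0.039050, 0.000746)
  k3: at (u, v) = (0.012875, -0.012500), (du/dtau, dv/dtau) = (0.128905, -0.124925); Gamma_uuu = 0.000000, Gamma_uuv = 1.213193, Gamma_uvv = 0.000000, Gamma_vuu = 0.000000, Gamma_vuv = 0.023877, Gamma_vvv = 0.000000; k3 = (0.128905, -0.124925, 0.039073, 0.000769)
  k4: at (u, v) = (0.025781, -0.024985), (du/dtau, dv/dtau) = (0.132815, -0.124846); Gamma_uuu = 0.000000, Gamma_uuv = 1.225680, Gamma_uvv = 0.000000, Gamma_vuu = 0.000000, Gamma_vuv = 0.049244, Gamma_vvv = 0.000000; k4 = (0.132815, -0.124846, 0.040647, 0.001633)
  Y <- Y + (h/6)(k1 + 2k2 + 2k3 + k4): u = 0.0258, v = -0.0250, du/dtau = 0.1328, dv/dtau = -0.1248
step 2:
  k1: at (u, v) = (0.025771, -0.024990), (du/dtau, dv/dtau) = (0.132813, -0.124845); Gamma_uuu = 0.000000, Gamma_uuv = 1.225687, Gamma_uvv = 0.000000, Gamma_vuu = 0.000000, Gamma_vuv = 0.049226, Gamma_vvv = 0.000000; k1 = (0.132813, -0.124845, 0.040646, 0.001632)
  k2: at (u, v) = (0.039052, -0.037474), (du/dtau, dv/dtau) = (0.136878, -0.124681); Gamma_uuu = 0.000000, Gamma_uuv = 1.237303, Gamma_uvv = 0.000000, Gamma_vuu = 0.000000, Gamma_vuv = 0.076796, Gamma_vvv = 0.000000; k2 = (0.136878, -0.124681, 0.042232, 0.002621)
  k3: at (u, v) = (0.039459, -0.037458), (du/dtau, dv/dtau) = (0.137036, -0.124582); Gamma_uuu = 0.000000, Gamma_uuv = 1.237208, Gamma_uvv = 0.000000, Gamma_vuu = 0.000000, Gamma_vuv = 0.077587, Gamma_vvv = 0.000000; k3 = (0.137036, -0.124582, 0.042244, 0.002649)
  k4: at (u, v) = (0.053178, -0.049906), (du/dtau, dv/dtau) = (0.141262, -0.124315); Gamma_uuu = 0.000000, Gamma_uuv = 1.247663, Gamma_uvv = 0.000000, Gamma_vuu = 0.000000, Gamma_vuv = 0.107576, Gamma_vvv = 0.000000; k4 = (0.141262, -0.124315, 0.043820, 0.003778)
  Y <- Y + (h/6)(k1 + 2k2 + 2k3 + k4): u = 0.0532, v = -0.0499, du/dtau = 0.1413, dv/dtau = -0.1243

Answer: u = 0.0532, v = -0.0499, du/dtau = 0.1413, dv/dtau = -0.1243


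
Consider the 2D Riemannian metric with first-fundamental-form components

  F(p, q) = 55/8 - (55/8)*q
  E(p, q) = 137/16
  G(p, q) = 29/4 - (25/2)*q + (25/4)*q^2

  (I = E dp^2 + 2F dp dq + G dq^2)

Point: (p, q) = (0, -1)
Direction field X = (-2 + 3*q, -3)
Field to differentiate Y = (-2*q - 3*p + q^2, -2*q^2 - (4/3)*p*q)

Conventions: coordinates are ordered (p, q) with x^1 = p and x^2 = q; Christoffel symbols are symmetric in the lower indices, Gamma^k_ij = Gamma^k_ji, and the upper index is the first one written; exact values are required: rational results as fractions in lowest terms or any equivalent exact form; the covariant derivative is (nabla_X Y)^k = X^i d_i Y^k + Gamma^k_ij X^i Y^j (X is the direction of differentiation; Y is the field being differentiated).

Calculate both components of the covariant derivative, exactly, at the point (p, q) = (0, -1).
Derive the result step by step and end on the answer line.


E = 137/16, F = 55/4, G = 26 at the point
E_p = 0, E_q = 0, F_p = 0, F_q = -55/8, G_p = 0, G_q = -25
EG - F^2 = 537/16;  g^inv = (16/537) * [[26, -55/4], [-55/4, 137/16]]
first-kind symbols [ij,l] = (1/2)(d_i g_jl + d_j g_il - d_l g_ij): [pp,p] = E_p/2 = 0, [pp,q] = F_p - E_q/2 = 0, [pq,p] = E_q/2 = 0, [pq,q] = G_p/2 = 0, [qq,p] = F_q - G_p/2 = -55/8, [qq,q] = G_q/2 = -25/2
Gamma^p_ij = (G*[ij,p] - F*[ij,q])/(EG - F^2), Gamma^q_ij = (E*[ij,q] - F*[ij,p])/(EG - F^2)
Gamma_ppp = 0, Gamma_ppq = 0, Gamma_pqq = -110/537, Gamma_qpp = 0, Gamma_qpq = 0, Gamma_qqq = -200/537
X = (-5, -3), Y = (3, -2) at the point

Answer: (nabla_X Y)^p = 4613/179, (nabla_X Y)^q = -11224/537


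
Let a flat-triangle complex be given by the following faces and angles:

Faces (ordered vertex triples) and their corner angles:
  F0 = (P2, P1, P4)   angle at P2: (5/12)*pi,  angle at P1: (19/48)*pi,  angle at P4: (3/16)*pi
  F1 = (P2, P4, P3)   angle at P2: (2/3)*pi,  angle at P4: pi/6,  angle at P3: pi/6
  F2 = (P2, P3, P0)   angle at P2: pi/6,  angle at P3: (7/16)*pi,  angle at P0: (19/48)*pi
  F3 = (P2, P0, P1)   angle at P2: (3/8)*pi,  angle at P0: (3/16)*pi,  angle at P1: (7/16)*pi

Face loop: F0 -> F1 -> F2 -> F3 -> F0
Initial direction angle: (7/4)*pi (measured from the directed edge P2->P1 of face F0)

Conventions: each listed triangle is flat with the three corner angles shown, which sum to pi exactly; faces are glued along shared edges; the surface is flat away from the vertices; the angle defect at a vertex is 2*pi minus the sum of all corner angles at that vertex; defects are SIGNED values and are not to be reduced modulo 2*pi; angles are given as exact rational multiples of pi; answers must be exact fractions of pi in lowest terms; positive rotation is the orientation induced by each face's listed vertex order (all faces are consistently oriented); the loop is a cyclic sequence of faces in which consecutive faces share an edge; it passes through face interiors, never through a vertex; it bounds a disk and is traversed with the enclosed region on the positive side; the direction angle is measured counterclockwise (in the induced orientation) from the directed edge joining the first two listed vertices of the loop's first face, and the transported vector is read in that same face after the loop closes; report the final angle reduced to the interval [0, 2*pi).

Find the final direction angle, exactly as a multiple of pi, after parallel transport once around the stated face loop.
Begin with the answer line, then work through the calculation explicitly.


Answer: final direction angle = pi/8

enclosed vertex P2: corner angles sum to (13/8)*pi, defect = 2*pi - (13/8)*pi = (3/8)*pi
by Gauss-Bonnet the loop rotates the vector by the enclosed defect sum (positive orientation, mod 2*pi)
final angle = (7/4)*pi + (3/8)*pi = pi/8 (mod 2*pi)


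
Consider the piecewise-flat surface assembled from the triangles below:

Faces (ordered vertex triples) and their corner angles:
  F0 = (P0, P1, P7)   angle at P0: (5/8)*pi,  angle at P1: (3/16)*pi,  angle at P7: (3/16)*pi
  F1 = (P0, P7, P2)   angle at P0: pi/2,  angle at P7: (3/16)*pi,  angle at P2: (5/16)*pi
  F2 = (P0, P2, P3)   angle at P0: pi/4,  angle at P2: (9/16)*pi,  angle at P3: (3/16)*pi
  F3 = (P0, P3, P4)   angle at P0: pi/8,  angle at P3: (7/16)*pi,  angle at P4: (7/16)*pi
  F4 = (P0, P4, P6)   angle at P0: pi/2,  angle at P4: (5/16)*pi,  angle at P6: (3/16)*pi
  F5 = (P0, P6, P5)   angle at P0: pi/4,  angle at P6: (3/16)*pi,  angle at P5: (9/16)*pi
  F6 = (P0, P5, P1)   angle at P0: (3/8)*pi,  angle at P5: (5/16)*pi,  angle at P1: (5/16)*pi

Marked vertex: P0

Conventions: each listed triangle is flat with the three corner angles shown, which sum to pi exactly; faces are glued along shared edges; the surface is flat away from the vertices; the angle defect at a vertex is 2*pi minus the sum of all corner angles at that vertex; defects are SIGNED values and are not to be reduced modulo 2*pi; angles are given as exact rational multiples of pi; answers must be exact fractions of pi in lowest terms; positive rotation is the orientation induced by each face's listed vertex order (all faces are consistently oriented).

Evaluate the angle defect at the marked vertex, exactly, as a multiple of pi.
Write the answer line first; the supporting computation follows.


Answer: defect(P0) = (-5/8)*pi

Sum of corner angles at P0: (21/8)*pi
defect = 2*pi - (21/8)*pi


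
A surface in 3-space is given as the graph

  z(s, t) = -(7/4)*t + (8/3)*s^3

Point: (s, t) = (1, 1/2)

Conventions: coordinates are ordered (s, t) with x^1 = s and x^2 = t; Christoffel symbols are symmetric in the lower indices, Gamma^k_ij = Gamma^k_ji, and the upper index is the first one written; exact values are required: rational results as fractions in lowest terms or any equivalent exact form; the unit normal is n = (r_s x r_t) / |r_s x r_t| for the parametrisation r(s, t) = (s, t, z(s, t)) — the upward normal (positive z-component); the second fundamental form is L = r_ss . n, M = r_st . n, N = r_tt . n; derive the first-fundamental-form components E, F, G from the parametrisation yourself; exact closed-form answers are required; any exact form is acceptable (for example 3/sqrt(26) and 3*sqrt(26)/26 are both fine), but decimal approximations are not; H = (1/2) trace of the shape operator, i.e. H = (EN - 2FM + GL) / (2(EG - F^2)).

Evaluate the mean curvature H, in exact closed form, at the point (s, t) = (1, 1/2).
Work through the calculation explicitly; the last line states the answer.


z_s = 8, z_t = -7/4, z_ss = 16, z_st = 0, z_tt = 0
E = 65, F = -14, G = 65/16; answer radicand W^2 = 1089/16
unnormalised second-form numerators: l = 16, m = 0, n = 0; L = l/sqrt(1089/16), and similarly M = m/sqrt(W^2), N = n/sqrt(W^2)
H = (E*n - 2*F*m + G*l) / (2*(EG - F^2)*sqrt(W^2)); E*n - 2*F*m + G*l = 65, EG - F^2 = 1089/16, so H = (520/1089)/sqrt(1089/16)

Answer: H = 2080/35937


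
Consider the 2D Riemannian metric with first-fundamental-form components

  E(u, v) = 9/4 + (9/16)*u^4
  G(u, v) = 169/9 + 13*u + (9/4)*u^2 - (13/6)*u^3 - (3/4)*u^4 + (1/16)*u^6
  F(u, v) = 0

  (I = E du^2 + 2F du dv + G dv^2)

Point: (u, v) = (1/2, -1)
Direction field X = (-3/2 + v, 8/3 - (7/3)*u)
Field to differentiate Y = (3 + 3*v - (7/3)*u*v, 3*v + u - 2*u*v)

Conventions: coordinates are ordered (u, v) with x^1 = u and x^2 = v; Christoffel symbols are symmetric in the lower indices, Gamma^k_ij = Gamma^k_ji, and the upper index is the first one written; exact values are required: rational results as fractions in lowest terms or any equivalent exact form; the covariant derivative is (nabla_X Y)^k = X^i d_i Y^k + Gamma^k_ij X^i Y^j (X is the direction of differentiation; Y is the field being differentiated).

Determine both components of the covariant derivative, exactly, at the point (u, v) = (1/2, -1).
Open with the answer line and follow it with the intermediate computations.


Answer: (nabla_X Y)^u = 1019/312, (nabla_X Y)^v = -2979/970

E = 585/256, F = 0, G = 235225/9216 at the point
E_u = 9/32, E_v = 0, F_u = 0, F_v = 0, G_u = 3395/256, G_v = 0
EG - F^2 = 15289625/262144;  g^inv = (262144/15289625) * [[235225/9216, 0], [0, 585/256]]
first-kind symbols [ij,l] = (1/2)(d_i g_jl + d_j g_il - d_l g_ij): [uu,u] = E_u/2 = 9/64, [uu,v] = F_u - E_v/2 = 0, [uv,u] = E_v/2 = 0, [uv,v] = G_u/2 = 3395/512, [vv,u] = F_v - G_u/2 = -3395/512, [vv,v] = G_v/2 = 0
Gamma^u_ij = (G*[ij,u] - F*[ij,v])/(EG - F^2), Gamma^v_ij = (E*[ij,v] - F*[ij,u])/(EG - F^2)
Gamma_uuu = 4/65, Gamma_uuv = 0, Gamma_uvv = -679/234, Gamma_vuu = 0, Gamma_vuv = 126/485, Gamma_vvv = 0
X = (-5/2, 3/2), Y = (7/6, -3/2) at the point


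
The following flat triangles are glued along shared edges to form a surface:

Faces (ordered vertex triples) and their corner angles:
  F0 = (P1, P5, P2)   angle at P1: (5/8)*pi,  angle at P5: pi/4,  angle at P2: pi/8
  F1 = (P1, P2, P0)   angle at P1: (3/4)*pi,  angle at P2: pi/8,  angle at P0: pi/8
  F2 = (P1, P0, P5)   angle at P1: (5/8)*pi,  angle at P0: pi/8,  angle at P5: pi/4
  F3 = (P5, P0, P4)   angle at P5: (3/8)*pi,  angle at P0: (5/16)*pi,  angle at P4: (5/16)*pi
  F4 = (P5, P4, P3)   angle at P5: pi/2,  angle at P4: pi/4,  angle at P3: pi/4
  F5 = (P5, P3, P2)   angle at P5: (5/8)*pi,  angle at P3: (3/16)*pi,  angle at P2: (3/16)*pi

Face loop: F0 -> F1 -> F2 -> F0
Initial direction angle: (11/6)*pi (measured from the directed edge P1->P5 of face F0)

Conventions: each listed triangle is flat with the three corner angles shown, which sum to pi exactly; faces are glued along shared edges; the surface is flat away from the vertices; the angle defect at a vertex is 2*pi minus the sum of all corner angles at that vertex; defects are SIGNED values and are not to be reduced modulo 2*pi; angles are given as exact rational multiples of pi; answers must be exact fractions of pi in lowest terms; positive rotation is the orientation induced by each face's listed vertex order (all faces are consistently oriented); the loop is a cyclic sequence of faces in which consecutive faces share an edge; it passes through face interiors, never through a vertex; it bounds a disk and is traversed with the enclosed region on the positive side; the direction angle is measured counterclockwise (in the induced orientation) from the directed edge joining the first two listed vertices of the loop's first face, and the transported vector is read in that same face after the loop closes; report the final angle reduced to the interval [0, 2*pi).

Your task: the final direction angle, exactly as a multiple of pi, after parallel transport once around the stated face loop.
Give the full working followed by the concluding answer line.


enclosed vertex P1: corner angles sum to 2*pi, defect = 2*pi - 2*pi = 0
holonomy = initial angle + sum of enclosed defects (mod 2*pi), positive in the induced orientation
final angle = (11/6)*pi + 0 = (11/6)*pi (mod 2*pi)

Answer: final direction angle = (11/6)*pi


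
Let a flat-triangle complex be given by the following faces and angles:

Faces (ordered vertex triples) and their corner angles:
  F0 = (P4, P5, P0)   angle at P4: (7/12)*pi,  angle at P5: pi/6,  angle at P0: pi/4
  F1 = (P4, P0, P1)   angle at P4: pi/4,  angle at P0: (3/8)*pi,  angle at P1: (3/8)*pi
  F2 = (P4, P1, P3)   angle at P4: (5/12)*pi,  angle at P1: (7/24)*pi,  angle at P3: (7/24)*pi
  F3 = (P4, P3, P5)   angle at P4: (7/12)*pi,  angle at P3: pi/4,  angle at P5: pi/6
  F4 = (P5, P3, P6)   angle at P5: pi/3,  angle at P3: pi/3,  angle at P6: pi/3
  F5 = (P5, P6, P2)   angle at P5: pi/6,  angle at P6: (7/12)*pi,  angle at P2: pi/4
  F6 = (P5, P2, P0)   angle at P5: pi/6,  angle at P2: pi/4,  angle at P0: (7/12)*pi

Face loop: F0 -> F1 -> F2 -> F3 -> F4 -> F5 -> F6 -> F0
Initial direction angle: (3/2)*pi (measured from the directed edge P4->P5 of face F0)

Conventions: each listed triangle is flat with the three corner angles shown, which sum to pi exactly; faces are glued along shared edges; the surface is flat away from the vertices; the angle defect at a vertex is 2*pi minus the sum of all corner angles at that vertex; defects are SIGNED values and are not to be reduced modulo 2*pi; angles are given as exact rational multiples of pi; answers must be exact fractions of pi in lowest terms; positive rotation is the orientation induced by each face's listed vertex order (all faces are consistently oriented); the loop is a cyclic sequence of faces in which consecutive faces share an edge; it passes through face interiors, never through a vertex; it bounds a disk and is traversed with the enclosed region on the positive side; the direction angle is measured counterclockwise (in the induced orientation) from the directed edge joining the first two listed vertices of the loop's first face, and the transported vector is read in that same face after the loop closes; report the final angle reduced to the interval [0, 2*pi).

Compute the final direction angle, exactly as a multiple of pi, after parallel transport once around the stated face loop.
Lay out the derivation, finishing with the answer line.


enclosed vertex P4: corner angles sum to (11/6)*pi, defect = 2*pi - (11/6)*pi = pi/6
enclosed vertex P5: corner angles sum to pi, defect = 2*pi - pi = pi
holonomy = initial angle + sum of enclosed defects (mod 2*pi), positive in the induced orientation
final angle = (3/2)*pi + (7/6)*pi = (2/3)*pi (mod 2*pi)

Answer: final direction angle = (2/3)*pi


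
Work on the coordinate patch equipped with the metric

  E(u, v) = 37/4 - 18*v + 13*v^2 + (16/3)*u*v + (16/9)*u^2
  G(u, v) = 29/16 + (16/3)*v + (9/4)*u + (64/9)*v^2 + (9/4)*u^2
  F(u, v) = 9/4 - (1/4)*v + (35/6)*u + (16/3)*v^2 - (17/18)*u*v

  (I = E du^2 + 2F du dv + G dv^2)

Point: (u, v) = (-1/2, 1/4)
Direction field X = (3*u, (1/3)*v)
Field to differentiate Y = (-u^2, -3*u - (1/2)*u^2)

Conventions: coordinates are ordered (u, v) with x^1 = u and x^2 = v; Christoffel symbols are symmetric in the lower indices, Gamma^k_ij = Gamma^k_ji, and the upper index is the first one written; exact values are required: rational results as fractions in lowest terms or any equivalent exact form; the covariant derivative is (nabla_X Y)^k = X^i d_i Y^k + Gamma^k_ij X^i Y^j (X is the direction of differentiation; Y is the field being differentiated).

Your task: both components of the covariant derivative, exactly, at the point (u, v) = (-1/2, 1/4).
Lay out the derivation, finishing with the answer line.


E = 769/144, F = -5/18, G = 109/36 at the point
E_u = -4/9, E_v = -85/6, F_u = 403/72, F_v = 26/9, G_u = 0, G_v = 80/9
EG - F^2 = 9269/576;  g^inv = (576/9269) * [[109/36, 5/18], [5/18, 769/144]]
first-kind symbols [ij,l] = (1/2)(d_i g_jl + d_j g_il - d_l g_ij): [uu,u] = E_u/2 = -2/9, [uu,v] = F_u - E_v/2 = 913/72, [uv,u] = E_v/2 = -85/12, [uv,v] = G_u/2 = 0, [vv,u] = F_v - G_u/2 = 26/9, [vv,v] = G_v/2 = 40/9
Gamma^u_ij = (G*[ij,u] - F*[ij,v])/(EG - F^2), Gamma^v_ij = (E*[ij,v] - F*[ij,u])/(EG - F^2)
Gamma_uuu = 4924/27807, Gamma_uuv = -37060/27807, Gamma_uvv = 17248/27807, Gamma_vuu = 233819/55614, Gamma_vuv = -3400/27807, Gamma_vvv = 42400/27807
X = (-3/2, 1/12), Y = (-1/4, 11/8) at the point

Answer: (nabla_X Y)^u = 9074/6417, (nabla_X Y)^v = 590987/102672
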